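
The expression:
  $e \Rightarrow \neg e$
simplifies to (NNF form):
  $\neg e$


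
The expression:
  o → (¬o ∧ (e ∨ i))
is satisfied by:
  {o: False}


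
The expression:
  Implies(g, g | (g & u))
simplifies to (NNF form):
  True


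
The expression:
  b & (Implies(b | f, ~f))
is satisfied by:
  {b: True, f: False}


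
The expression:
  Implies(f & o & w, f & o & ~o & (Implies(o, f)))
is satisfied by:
  {w: False, o: False, f: False}
  {f: True, w: False, o: False}
  {o: True, w: False, f: False}
  {f: True, o: True, w: False}
  {w: True, f: False, o: False}
  {f: True, w: True, o: False}
  {o: True, w: True, f: False}


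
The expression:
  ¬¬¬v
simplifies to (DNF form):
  ¬v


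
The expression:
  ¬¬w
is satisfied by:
  {w: True}


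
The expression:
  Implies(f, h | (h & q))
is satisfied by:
  {h: True, f: False}
  {f: False, h: False}
  {f: True, h: True}


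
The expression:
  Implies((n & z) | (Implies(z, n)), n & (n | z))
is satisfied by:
  {n: True, z: True}
  {n: True, z: False}
  {z: True, n: False}


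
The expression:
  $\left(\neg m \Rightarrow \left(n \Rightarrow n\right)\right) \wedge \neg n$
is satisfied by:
  {n: False}


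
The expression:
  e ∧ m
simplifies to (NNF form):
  e ∧ m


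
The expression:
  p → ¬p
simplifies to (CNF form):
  ¬p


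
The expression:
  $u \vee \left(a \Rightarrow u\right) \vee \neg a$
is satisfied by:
  {u: True, a: False}
  {a: False, u: False}
  {a: True, u: True}


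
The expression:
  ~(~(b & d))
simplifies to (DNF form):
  b & d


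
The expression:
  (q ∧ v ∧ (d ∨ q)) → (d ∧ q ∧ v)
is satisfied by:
  {d: True, v: False, q: False}
  {v: False, q: False, d: False}
  {d: True, q: True, v: False}
  {q: True, v: False, d: False}
  {d: True, v: True, q: False}
  {v: True, d: False, q: False}
  {d: True, q: True, v: True}


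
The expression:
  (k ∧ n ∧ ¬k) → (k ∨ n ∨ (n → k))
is always true.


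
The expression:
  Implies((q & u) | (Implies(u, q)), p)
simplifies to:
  p | (u & ~q)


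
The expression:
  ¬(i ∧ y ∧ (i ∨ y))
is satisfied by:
  {y: False, i: False}
  {i: True, y: False}
  {y: True, i: False}


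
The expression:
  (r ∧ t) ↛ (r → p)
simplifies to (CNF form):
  r ∧ t ∧ ¬p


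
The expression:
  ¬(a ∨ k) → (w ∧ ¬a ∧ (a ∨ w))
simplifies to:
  a ∨ k ∨ w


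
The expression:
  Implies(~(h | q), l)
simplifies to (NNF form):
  h | l | q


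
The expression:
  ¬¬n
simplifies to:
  n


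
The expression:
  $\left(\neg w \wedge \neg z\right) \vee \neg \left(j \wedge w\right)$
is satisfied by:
  {w: False, j: False}
  {j: True, w: False}
  {w: True, j: False}


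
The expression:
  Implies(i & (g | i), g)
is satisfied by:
  {g: True, i: False}
  {i: False, g: False}
  {i: True, g: True}


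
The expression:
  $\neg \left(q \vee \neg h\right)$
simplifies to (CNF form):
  $h \wedge \neg q$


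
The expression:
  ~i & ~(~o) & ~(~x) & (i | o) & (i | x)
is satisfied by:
  {x: True, o: True, i: False}


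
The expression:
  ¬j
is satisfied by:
  {j: False}


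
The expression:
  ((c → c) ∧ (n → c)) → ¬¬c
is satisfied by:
  {n: True, c: True}
  {n: True, c: False}
  {c: True, n: False}


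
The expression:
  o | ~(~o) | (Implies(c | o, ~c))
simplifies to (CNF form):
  o | ~c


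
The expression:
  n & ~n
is never true.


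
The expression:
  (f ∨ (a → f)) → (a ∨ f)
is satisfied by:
  {a: True, f: True}
  {a: True, f: False}
  {f: True, a: False}


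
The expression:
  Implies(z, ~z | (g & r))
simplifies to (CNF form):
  (g | ~z) & (r | ~z)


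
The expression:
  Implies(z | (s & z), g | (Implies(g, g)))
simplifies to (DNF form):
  True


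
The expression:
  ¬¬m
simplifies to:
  m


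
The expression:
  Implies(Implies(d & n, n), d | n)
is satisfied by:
  {n: True, d: True}
  {n: True, d: False}
  {d: True, n: False}


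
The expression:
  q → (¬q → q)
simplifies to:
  True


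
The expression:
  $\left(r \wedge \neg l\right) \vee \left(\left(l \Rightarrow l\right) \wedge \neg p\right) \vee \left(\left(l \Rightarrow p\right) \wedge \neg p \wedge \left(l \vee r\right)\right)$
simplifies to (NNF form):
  $\left(r \wedge \neg l\right) \vee \neg p$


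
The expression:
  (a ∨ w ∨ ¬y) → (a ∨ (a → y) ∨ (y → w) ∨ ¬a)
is always true.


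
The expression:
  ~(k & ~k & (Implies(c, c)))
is always true.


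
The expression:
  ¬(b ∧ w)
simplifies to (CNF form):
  ¬b ∨ ¬w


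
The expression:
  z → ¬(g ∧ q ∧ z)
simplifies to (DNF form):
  ¬g ∨ ¬q ∨ ¬z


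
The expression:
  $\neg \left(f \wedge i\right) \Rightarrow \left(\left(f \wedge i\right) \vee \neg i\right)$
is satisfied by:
  {f: True, i: False}
  {i: False, f: False}
  {i: True, f: True}


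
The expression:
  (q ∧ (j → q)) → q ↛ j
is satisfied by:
  {q: False, j: False}
  {j: True, q: False}
  {q: True, j: False}


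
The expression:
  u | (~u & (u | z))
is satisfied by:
  {z: True, u: True}
  {z: True, u: False}
  {u: True, z: False}


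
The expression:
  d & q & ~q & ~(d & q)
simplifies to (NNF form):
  False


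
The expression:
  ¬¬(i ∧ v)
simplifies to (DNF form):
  i ∧ v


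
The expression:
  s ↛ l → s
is always true.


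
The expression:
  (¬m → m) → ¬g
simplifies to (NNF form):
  ¬g ∨ ¬m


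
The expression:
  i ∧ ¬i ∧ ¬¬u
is never true.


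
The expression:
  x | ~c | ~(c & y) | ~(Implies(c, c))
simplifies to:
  x | ~c | ~y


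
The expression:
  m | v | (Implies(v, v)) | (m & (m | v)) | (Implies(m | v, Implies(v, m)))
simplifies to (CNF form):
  True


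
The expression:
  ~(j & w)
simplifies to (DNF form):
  ~j | ~w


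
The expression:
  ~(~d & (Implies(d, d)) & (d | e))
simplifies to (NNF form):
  d | ~e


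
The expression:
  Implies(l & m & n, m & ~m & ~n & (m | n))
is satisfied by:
  {l: False, m: False, n: False}
  {n: True, l: False, m: False}
  {m: True, l: False, n: False}
  {n: True, m: True, l: False}
  {l: True, n: False, m: False}
  {n: True, l: True, m: False}
  {m: True, l: True, n: False}


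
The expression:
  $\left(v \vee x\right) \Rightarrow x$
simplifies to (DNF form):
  $x \vee \neg v$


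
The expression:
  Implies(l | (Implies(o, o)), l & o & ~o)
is never true.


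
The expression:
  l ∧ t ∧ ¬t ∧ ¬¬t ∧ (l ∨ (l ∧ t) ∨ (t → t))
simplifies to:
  False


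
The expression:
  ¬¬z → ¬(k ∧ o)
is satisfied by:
  {o: False, k: False, z: False}
  {z: True, o: False, k: False}
  {k: True, o: False, z: False}
  {z: True, k: True, o: False}
  {o: True, z: False, k: False}
  {z: True, o: True, k: False}
  {k: True, o: True, z: False}


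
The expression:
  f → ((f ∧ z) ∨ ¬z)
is always true.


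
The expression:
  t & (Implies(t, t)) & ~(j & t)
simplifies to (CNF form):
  t & ~j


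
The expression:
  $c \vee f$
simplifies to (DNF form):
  $c \vee f$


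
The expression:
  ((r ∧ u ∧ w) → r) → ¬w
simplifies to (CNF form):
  ¬w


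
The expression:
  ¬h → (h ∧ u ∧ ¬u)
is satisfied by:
  {h: True}


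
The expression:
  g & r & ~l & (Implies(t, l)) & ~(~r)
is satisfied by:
  {r: True, g: True, l: False, t: False}


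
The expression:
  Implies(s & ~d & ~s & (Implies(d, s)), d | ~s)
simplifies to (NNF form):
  True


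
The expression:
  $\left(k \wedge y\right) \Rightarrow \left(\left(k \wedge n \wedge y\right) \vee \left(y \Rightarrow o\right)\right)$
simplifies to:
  $n \vee o \vee \neg k \vee \neg y$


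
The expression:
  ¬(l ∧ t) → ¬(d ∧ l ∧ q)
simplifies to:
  t ∨ ¬d ∨ ¬l ∨ ¬q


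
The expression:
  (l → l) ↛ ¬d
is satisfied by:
  {d: True}


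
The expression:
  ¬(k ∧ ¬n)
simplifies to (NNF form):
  n ∨ ¬k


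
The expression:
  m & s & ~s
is never true.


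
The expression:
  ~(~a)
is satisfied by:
  {a: True}


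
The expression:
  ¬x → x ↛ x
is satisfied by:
  {x: True}


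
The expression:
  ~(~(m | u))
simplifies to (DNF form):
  m | u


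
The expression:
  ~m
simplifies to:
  ~m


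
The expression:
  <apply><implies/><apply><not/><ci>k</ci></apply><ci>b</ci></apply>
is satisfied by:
  {b: True, k: True}
  {b: True, k: False}
  {k: True, b: False}


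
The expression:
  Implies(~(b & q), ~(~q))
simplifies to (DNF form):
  q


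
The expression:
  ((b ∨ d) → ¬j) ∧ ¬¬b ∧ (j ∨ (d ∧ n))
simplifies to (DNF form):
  b ∧ d ∧ n ∧ ¬j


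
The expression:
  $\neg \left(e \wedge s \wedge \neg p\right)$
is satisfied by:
  {p: True, s: False, e: False}
  {s: False, e: False, p: False}
  {p: True, e: True, s: False}
  {e: True, s: False, p: False}
  {p: True, s: True, e: False}
  {s: True, p: False, e: False}
  {p: True, e: True, s: True}


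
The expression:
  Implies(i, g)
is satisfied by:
  {g: True, i: False}
  {i: False, g: False}
  {i: True, g: True}


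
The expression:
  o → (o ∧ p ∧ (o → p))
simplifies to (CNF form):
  p ∨ ¬o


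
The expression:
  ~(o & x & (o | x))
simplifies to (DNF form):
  ~o | ~x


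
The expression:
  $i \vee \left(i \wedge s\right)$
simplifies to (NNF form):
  $i$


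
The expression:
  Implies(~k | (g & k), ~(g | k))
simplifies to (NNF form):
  ~g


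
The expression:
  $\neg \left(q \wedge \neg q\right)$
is always true.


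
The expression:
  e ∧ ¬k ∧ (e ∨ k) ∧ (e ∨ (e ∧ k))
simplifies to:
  e ∧ ¬k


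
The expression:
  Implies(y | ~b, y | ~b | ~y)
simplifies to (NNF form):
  True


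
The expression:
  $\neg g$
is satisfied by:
  {g: False}


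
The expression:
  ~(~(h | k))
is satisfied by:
  {k: True, h: True}
  {k: True, h: False}
  {h: True, k: False}


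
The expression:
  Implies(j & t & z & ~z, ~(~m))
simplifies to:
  True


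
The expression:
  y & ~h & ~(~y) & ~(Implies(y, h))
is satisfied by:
  {y: True, h: False}


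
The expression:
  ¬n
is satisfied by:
  {n: False}


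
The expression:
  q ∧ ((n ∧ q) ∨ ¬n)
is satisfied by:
  {q: True}


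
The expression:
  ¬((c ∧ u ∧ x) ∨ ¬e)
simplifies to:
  e ∧ (¬c ∨ ¬u ∨ ¬x)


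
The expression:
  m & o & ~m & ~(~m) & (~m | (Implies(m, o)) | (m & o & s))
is never true.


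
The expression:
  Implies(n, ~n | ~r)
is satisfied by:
  {n: False, r: False}
  {r: True, n: False}
  {n: True, r: False}


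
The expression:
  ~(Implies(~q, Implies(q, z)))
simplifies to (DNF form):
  False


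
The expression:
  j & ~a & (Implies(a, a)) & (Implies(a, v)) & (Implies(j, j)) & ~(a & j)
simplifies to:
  j & ~a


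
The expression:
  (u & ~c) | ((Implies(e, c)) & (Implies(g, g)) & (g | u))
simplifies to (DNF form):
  u | (c & g) | (g & ~e)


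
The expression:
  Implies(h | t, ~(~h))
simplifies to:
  h | ~t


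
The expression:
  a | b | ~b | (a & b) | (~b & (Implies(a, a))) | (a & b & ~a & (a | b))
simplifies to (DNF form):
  True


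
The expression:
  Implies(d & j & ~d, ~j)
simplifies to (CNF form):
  True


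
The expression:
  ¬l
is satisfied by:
  {l: False}


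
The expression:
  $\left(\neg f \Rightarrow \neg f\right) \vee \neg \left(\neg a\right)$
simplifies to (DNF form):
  $\text{True}$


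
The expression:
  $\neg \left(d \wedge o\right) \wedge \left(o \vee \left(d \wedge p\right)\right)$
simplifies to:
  $\left(d \vee o\right) \wedge \left(o \vee p\right) \wedge \left(\neg d \vee \neg o\right)$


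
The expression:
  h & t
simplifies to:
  h & t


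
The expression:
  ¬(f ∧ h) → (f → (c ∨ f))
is always true.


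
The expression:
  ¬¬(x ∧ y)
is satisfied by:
  {x: True, y: True}


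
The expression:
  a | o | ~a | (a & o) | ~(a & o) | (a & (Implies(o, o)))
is always true.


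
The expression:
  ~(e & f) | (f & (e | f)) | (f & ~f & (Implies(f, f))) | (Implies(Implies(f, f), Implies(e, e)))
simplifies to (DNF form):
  True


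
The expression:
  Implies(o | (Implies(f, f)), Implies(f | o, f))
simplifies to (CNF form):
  f | ~o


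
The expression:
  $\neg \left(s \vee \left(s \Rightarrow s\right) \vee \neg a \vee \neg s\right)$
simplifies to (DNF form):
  $\text{False}$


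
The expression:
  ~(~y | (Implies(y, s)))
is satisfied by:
  {y: True, s: False}


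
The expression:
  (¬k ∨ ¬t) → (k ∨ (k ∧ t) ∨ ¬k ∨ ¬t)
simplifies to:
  True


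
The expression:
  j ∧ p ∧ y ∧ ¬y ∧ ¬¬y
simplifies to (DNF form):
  False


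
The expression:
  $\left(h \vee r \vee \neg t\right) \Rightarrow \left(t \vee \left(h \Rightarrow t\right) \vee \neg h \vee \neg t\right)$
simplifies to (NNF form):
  $\text{True}$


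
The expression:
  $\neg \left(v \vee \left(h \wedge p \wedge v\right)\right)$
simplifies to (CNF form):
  $\neg v$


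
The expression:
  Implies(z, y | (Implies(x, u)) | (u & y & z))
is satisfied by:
  {y: True, u: True, z: False, x: False}
  {y: True, u: False, z: False, x: False}
  {u: True, y: False, z: False, x: False}
  {y: False, u: False, z: False, x: False}
  {y: True, x: True, u: True, z: False}
  {y: True, x: True, u: False, z: False}
  {x: True, u: True, y: False, z: False}
  {x: True, y: False, u: False, z: False}
  {y: True, z: True, u: True, x: False}
  {y: True, z: True, u: False, x: False}
  {z: True, u: True, y: False, x: False}
  {z: True, y: False, u: False, x: False}
  {x: True, z: True, y: True, u: True}
  {x: True, z: True, y: True, u: False}
  {x: True, z: True, u: True, y: False}


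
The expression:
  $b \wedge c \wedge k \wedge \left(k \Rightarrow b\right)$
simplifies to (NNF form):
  $b \wedge c \wedge k$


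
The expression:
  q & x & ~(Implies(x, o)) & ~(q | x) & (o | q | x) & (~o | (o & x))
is never true.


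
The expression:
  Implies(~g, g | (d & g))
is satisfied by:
  {g: True}


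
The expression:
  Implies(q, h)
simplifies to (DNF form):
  h | ~q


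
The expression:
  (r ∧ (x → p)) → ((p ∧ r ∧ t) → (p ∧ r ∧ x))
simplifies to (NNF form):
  x ∨ ¬p ∨ ¬r ∨ ¬t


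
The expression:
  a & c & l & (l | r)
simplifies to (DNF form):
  a & c & l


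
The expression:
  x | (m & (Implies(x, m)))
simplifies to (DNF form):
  m | x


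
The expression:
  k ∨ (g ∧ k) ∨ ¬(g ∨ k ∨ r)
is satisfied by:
  {k: True, g: False, r: False}
  {r: True, k: True, g: False}
  {k: True, g: True, r: False}
  {r: True, k: True, g: True}
  {r: False, g: False, k: False}


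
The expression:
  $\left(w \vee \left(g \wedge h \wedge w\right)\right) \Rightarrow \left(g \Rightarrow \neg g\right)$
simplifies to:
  $\neg g \vee \neg w$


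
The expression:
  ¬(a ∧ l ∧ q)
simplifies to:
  ¬a ∨ ¬l ∨ ¬q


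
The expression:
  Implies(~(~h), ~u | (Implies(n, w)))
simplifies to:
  w | ~h | ~n | ~u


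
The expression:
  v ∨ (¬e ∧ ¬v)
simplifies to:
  v ∨ ¬e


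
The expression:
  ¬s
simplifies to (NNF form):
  ¬s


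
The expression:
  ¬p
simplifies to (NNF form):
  ¬p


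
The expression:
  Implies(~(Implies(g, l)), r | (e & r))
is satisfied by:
  {r: True, l: True, g: False}
  {r: True, g: False, l: False}
  {l: True, g: False, r: False}
  {l: False, g: False, r: False}
  {r: True, l: True, g: True}
  {r: True, g: True, l: False}
  {l: True, g: True, r: False}


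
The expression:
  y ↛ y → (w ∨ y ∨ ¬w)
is always true.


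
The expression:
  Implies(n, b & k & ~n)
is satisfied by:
  {n: False}


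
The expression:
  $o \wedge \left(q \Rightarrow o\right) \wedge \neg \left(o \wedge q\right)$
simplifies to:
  $o \wedge \neg q$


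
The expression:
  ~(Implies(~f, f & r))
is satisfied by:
  {f: False}


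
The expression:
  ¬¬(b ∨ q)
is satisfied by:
  {b: True, q: True}
  {b: True, q: False}
  {q: True, b: False}


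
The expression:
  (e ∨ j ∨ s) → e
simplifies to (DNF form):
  e ∨ (¬j ∧ ¬s)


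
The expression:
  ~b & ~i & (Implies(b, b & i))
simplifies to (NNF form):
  ~b & ~i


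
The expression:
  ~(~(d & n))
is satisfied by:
  {d: True, n: True}


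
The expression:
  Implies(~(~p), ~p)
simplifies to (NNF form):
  ~p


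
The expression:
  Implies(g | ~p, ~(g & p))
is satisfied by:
  {p: False, g: False}
  {g: True, p: False}
  {p: True, g: False}


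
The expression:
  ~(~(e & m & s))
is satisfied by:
  {m: True, e: True, s: True}


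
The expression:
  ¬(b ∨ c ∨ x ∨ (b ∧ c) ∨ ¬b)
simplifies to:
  False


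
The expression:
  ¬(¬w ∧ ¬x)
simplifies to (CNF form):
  w ∨ x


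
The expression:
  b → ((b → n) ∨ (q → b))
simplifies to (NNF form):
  True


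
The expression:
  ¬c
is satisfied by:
  {c: False}


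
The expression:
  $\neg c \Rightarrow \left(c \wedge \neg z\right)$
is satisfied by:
  {c: True}


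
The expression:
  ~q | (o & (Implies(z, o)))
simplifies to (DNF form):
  o | ~q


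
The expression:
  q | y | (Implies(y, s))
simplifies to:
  True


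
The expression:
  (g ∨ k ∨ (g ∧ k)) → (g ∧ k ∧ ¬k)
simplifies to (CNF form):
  ¬g ∧ ¬k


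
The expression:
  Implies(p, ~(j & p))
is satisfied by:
  {p: False, j: False}
  {j: True, p: False}
  {p: True, j: False}


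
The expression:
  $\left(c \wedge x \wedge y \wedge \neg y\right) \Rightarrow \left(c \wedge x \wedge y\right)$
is always true.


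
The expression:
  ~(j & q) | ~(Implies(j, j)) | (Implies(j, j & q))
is always true.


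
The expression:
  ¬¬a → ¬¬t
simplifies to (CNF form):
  t ∨ ¬a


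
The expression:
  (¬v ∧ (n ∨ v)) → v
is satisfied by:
  {v: True, n: False}
  {n: False, v: False}
  {n: True, v: True}


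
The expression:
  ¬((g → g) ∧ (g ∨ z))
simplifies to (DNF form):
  ¬g ∧ ¬z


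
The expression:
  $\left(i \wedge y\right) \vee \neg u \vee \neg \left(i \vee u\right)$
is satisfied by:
  {y: True, i: True, u: False}
  {y: True, i: False, u: False}
  {i: True, y: False, u: False}
  {y: False, i: False, u: False}
  {y: True, u: True, i: True}


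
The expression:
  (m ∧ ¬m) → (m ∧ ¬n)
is always true.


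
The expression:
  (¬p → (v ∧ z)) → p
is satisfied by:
  {p: True, v: False, z: False}
  {v: False, z: False, p: False}
  {p: True, z: True, v: False}
  {z: True, v: False, p: False}
  {p: True, v: True, z: False}
  {v: True, p: False, z: False}
  {p: True, z: True, v: True}


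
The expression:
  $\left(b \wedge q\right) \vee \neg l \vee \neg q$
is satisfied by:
  {b: True, l: False, q: False}
  {l: False, q: False, b: False}
  {b: True, q: True, l: False}
  {q: True, l: False, b: False}
  {b: True, l: True, q: False}
  {l: True, b: False, q: False}
  {b: True, q: True, l: True}


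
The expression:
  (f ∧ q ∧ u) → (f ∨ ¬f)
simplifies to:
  True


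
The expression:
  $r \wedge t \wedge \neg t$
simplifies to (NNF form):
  $\text{False}$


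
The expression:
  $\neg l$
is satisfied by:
  {l: False}


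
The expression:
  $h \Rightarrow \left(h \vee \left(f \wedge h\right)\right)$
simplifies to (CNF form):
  $\text{True}$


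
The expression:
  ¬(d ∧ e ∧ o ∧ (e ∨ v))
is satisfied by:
  {e: False, o: False, d: False}
  {d: True, e: False, o: False}
  {o: True, e: False, d: False}
  {d: True, o: True, e: False}
  {e: True, d: False, o: False}
  {d: True, e: True, o: False}
  {o: True, e: True, d: False}


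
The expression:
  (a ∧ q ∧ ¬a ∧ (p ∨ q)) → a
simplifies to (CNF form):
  True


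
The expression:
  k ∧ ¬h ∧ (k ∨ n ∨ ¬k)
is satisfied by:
  {k: True, h: False}


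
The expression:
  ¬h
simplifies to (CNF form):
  ¬h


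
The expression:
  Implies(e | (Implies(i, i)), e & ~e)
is never true.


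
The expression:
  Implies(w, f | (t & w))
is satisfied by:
  {t: True, f: True, w: False}
  {t: True, w: False, f: False}
  {f: True, w: False, t: False}
  {f: False, w: False, t: False}
  {t: True, f: True, w: True}
  {t: True, w: True, f: False}
  {f: True, w: True, t: False}


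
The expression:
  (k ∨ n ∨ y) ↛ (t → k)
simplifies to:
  t ∧ ¬k ∧ (n ∨ y)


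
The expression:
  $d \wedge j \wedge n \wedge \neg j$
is never true.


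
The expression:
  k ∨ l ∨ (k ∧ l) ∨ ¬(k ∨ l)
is always true.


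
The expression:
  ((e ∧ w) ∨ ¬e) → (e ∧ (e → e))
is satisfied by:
  {e: True}


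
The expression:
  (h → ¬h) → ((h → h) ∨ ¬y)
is always true.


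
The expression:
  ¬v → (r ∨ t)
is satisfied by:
  {r: True, t: True, v: True}
  {r: True, t: True, v: False}
  {r: True, v: True, t: False}
  {r: True, v: False, t: False}
  {t: True, v: True, r: False}
  {t: True, v: False, r: False}
  {v: True, t: False, r: False}


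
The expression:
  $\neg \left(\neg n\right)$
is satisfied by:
  {n: True}


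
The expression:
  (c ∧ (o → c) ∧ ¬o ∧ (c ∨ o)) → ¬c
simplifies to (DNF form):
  o ∨ ¬c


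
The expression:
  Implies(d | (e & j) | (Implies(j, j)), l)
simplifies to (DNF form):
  l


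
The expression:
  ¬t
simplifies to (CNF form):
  ¬t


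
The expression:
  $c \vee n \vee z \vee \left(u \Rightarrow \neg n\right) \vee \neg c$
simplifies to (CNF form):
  $\text{True}$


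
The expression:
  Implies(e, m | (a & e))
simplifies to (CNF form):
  a | m | ~e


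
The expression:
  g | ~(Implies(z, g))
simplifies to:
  g | z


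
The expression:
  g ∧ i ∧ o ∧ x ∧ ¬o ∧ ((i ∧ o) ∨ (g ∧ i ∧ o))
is never true.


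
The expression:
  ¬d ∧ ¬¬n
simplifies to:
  n ∧ ¬d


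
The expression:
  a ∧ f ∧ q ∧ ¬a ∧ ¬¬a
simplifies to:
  False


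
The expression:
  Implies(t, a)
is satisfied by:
  {a: True, t: False}
  {t: False, a: False}
  {t: True, a: True}


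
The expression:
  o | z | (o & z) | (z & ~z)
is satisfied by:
  {o: True, z: True}
  {o: True, z: False}
  {z: True, o: False}


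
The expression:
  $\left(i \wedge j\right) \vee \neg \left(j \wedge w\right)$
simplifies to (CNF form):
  $i \vee \neg j \vee \neg w$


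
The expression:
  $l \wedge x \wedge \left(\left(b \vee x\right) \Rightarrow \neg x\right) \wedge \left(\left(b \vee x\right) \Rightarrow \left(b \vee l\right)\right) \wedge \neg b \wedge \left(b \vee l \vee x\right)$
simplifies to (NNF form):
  $\text{False}$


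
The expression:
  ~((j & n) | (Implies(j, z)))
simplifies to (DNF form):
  j & ~n & ~z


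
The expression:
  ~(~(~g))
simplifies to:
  ~g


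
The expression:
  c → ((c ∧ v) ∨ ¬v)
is always true.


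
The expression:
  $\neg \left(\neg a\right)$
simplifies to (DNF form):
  $a$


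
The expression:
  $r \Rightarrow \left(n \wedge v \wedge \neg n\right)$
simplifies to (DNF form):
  $\neg r$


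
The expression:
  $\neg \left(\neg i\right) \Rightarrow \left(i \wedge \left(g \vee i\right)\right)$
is always true.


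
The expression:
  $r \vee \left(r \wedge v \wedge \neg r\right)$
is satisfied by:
  {r: True}


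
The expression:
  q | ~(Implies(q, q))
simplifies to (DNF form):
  q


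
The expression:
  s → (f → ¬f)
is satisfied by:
  {s: False, f: False}
  {f: True, s: False}
  {s: True, f: False}


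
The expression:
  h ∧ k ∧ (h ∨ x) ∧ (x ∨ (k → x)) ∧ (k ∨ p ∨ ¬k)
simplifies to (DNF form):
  h ∧ k ∧ x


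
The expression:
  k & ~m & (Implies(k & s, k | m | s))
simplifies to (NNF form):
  k & ~m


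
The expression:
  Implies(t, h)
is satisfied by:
  {h: True, t: False}
  {t: False, h: False}
  {t: True, h: True}


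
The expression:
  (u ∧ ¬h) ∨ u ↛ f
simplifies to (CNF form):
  u ∧ (¬f ∨ ¬h)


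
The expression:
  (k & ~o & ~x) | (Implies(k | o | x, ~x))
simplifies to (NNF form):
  ~x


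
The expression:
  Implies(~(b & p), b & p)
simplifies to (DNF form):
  b & p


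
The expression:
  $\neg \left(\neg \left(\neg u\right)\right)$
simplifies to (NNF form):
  $\neg u$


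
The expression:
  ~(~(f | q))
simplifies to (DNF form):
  f | q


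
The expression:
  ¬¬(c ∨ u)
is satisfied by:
  {c: True, u: True}
  {c: True, u: False}
  {u: True, c: False}


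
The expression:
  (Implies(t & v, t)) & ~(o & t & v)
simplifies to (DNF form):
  ~o | ~t | ~v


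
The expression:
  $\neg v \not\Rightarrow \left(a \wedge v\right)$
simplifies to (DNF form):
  $\neg v$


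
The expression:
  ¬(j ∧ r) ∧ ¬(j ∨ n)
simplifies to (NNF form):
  ¬j ∧ ¬n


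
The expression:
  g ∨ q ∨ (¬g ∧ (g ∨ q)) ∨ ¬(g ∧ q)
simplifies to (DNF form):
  True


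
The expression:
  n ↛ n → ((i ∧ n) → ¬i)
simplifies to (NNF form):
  True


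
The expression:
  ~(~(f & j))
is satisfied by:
  {j: True, f: True}


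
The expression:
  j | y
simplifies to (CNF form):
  j | y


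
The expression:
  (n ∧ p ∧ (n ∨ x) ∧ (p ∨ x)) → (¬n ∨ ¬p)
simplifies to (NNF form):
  ¬n ∨ ¬p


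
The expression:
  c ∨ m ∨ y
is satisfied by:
  {y: True, m: True, c: True}
  {y: True, m: True, c: False}
  {y: True, c: True, m: False}
  {y: True, c: False, m: False}
  {m: True, c: True, y: False}
  {m: True, c: False, y: False}
  {c: True, m: False, y: False}


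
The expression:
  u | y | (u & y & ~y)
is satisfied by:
  {y: True, u: True}
  {y: True, u: False}
  {u: True, y: False}


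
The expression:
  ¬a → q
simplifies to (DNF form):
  a ∨ q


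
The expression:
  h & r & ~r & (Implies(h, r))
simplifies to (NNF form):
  False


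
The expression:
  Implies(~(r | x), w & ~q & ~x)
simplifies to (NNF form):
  r | x | (w & ~q)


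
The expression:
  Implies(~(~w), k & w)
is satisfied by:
  {k: True, w: False}
  {w: False, k: False}
  {w: True, k: True}


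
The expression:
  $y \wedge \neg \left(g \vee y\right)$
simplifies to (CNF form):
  $\text{False}$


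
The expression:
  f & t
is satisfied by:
  {t: True, f: True}


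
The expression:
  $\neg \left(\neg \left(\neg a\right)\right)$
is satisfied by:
  {a: False}


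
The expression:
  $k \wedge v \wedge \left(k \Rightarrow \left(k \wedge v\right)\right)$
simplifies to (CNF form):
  $k \wedge v$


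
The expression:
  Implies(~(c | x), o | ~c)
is always true.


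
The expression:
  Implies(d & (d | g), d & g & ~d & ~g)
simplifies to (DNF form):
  ~d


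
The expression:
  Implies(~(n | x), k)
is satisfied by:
  {n: True, x: True, k: True}
  {n: True, x: True, k: False}
  {n: True, k: True, x: False}
  {n: True, k: False, x: False}
  {x: True, k: True, n: False}
  {x: True, k: False, n: False}
  {k: True, x: False, n: False}


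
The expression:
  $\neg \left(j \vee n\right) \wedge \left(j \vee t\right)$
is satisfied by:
  {t: True, n: False, j: False}


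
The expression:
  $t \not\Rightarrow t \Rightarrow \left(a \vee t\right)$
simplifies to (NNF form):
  $\text{True}$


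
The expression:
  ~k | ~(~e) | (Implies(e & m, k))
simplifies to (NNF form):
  True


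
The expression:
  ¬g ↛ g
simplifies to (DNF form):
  True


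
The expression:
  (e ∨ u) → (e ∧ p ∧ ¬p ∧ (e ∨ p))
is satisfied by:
  {u: False, e: False}


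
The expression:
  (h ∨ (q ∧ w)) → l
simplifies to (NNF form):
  l ∨ (¬h ∧ ¬q) ∨ (¬h ∧ ¬w)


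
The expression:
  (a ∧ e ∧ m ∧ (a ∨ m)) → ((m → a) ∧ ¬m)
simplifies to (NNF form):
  ¬a ∨ ¬e ∨ ¬m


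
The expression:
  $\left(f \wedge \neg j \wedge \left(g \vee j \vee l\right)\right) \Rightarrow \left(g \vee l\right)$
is always true.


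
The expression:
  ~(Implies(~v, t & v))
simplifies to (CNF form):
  ~v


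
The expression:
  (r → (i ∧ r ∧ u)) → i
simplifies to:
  i ∨ r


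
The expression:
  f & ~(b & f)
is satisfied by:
  {f: True, b: False}


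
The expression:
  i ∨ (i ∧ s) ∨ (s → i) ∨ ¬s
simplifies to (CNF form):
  i ∨ ¬s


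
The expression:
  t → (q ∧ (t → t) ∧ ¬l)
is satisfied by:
  {q: True, l: False, t: False}
  {l: False, t: False, q: False}
  {q: True, l: True, t: False}
  {l: True, q: False, t: False}
  {t: True, q: True, l: False}


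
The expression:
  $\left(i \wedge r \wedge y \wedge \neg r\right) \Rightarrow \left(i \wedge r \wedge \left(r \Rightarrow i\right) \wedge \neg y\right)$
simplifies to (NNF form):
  $\text{True}$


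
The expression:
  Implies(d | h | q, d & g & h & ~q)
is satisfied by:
  {g: True, q: False, h: False, d: False}
  {d: False, q: False, g: False, h: False}
  {d: True, h: True, g: True, q: False}


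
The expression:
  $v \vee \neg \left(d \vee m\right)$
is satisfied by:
  {v: True, d: False, m: False}
  {v: True, m: True, d: False}
  {v: True, d: True, m: False}
  {v: True, m: True, d: True}
  {m: False, d: False, v: False}


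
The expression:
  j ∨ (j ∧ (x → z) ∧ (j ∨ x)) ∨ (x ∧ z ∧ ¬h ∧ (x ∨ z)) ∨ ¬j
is always true.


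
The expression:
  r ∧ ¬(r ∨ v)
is never true.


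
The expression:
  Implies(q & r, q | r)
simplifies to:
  True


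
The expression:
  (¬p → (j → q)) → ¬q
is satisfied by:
  {q: False}


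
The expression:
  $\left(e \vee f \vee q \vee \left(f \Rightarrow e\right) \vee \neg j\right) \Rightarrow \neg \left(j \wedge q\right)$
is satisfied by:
  {q: False, j: False}
  {j: True, q: False}
  {q: True, j: False}


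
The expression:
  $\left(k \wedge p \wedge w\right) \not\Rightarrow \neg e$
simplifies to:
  $e \wedge k \wedge p \wedge w$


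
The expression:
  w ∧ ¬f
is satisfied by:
  {w: True, f: False}


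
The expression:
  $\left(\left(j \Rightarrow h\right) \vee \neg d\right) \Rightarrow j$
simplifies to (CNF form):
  $j$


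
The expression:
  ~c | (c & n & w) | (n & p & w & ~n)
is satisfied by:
  {w: True, n: True, c: False}
  {w: True, n: False, c: False}
  {n: True, w: False, c: False}
  {w: False, n: False, c: False}
  {w: True, c: True, n: True}


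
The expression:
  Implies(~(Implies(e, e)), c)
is always true.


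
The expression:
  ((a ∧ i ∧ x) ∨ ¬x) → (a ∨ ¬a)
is always true.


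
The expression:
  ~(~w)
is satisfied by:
  {w: True}


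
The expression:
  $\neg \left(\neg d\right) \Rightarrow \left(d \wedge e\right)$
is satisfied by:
  {e: True, d: False}
  {d: False, e: False}
  {d: True, e: True}


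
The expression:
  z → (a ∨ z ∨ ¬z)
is always true.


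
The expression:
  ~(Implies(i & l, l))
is never true.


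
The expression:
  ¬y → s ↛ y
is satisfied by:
  {y: True, s: True}
  {y: True, s: False}
  {s: True, y: False}


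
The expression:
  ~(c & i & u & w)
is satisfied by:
  {w: False, c: False, u: False, i: False}
  {i: True, w: False, c: False, u: False}
  {u: True, w: False, c: False, i: False}
  {i: True, u: True, w: False, c: False}
  {c: True, i: False, w: False, u: False}
  {i: True, c: True, w: False, u: False}
  {u: True, c: True, i: False, w: False}
  {i: True, u: True, c: True, w: False}
  {w: True, u: False, c: False, i: False}
  {i: True, w: True, u: False, c: False}
  {u: True, w: True, i: False, c: False}
  {i: True, u: True, w: True, c: False}
  {c: True, w: True, u: False, i: False}
  {i: True, c: True, w: True, u: False}
  {u: True, c: True, w: True, i: False}


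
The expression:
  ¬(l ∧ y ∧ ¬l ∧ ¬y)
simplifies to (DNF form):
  True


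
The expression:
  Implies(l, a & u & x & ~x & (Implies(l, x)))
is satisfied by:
  {l: False}


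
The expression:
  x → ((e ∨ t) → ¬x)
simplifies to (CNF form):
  (¬e ∨ ¬x) ∧ (¬t ∨ ¬x)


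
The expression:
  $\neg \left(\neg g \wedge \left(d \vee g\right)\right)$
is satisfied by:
  {g: True, d: False}
  {d: False, g: False}
  {d: True, g: True}


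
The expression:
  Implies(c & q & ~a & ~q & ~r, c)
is always true.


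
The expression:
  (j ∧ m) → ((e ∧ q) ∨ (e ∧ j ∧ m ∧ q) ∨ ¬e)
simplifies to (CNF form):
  q ∨ ¬e ∨ ¬j ∨ ¬m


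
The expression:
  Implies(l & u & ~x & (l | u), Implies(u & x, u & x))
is always true.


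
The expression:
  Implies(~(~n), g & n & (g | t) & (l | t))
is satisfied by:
  {g: True, l: True, t: True, n: False}
  {g: True, l: True, t: False, n: False}
  {g: True, t: True, l: False, n: False}
  {g: True, t: False, l: False, n: False}
  {l: True, t: True, g: False, n: False}
  {l: True, t: False, g: False, n: False}
  {t: True, g: False, l: False, n: False}
  {t: False, g: False, l: False, n: False}
  {n: True, g: True, l: True, t: True}
  {n: True, g: True, l: True, t: False}
  {n: True, g: True, t: True, l: False}


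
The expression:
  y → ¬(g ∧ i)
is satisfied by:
  {g: False, y: False, i: False}
  {i: True, g: False, y: False}
  {y: True, g: False, i: False}
  {i: True, y: True, g: False}
  {g: True, i: False, y: False}
  {i: True, g: True, y: False}
  {y: True, g: True, i: False}


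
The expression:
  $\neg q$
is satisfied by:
  {q: False}


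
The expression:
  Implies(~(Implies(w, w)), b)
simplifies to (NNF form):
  True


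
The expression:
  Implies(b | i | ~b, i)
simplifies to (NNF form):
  i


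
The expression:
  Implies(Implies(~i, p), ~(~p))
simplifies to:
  p | ~i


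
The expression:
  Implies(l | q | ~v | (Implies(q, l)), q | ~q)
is always true.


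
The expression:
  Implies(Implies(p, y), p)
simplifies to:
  p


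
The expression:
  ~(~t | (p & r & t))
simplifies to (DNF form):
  (t & ~p) | (t & ~r)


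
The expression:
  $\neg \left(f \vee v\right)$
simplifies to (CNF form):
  $\neg f \wedge \neg v$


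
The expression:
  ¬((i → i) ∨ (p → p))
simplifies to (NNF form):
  False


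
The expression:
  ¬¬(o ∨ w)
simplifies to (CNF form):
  o ∨ w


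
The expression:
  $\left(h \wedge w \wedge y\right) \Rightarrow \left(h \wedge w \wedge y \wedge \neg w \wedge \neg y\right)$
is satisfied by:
  {w: False, y: False, h: False}
  {h: True, w: False, y: False}
  {y: True, w: False, h: False}
  {h: True, y: True, w: False}
  {w: True, h: False, y: False}
  {h: True, w: True, y: False}
  {y: True, w: True, h: False}


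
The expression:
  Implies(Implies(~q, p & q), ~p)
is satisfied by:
  {p: False, q: False}
  {q: True, p: False}
  {p: True, q: False}


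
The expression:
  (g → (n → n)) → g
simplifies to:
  g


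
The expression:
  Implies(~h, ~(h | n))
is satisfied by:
  {h: True, n: False}
  {n: False, h: False}
  {n: True, h: True}


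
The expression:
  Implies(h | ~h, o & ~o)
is never true.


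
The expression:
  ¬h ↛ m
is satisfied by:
  {m: True, h: False}
  {h: False, m: False}
  {h: True, m: True}


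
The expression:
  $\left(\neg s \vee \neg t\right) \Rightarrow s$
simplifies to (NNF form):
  $s$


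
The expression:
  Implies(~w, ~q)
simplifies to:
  w | ~q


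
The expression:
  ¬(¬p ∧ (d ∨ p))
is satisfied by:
  {p: True, d: False}
  {d: False, p: False}
  {d: True, p: True}


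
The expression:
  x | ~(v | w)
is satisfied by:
  {x: True, v: False, w: False}
  {x: True, w: True, v: False}
  {x: True, v: True, w: False}
  {x: True, w: True, v: True}
  {w: False, v: False, x: False}


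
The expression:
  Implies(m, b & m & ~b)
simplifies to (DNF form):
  ~m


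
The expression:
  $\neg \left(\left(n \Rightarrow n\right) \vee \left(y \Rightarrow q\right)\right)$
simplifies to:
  $\text{False}$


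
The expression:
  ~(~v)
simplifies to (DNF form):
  v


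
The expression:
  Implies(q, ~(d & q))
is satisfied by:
  {q: False, d: False}
  {d: True, q: False}
  {q: True, d: False}


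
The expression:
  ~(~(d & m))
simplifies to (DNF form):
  d & m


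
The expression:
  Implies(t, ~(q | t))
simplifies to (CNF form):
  ~t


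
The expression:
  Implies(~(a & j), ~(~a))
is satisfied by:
  {a: True}


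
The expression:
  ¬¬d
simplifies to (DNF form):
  d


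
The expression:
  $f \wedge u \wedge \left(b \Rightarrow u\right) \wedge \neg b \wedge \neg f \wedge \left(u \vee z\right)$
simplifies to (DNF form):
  $\text{False}$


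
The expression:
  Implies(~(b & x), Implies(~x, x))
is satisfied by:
  {x: True}


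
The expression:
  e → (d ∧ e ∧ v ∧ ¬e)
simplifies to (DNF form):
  ¬e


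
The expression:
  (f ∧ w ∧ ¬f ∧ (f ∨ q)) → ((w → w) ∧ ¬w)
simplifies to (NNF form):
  True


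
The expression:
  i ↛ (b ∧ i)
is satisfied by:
  {i: True, b: False}


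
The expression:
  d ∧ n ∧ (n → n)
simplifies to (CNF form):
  d ∧ n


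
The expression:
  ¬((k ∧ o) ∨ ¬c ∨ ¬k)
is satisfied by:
  {c: True, k: True, o: False}


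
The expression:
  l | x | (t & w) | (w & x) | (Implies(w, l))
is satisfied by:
  {x: True, t: True, l: True, w: False}
  {x: True, t: True, w: False, l: False}
  {x: True, l: True, w: False, t: False}
  {x: True, w: False, l: False, t: False}
  {t: True, l: True, w: False, x: False}
  {t: True, w: False, l: False, x: False}
  {l: True, t: False, w: False, x: False}
  {t: False, w: False, l: False, x: False}
  {t: True, x: True, w: True, l: True}
  {t: True, x: True, w: True, l: False}
  {x: True, w: True, l: True, t: False}
  {x: True, w: True, t: False, l: False}
  {l: True, w: True, t: True, x: False}
  {w: True, t: True, x: False, l: False}
  {w: True, l: True, x: False, t: False}


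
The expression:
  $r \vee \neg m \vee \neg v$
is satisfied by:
  {r: True, m: False, v: False}
  {m: False, v: False, r: False}
  {v: True, r: True, m: False}
  {v: True, m: False, r: False}
  {r: True, m: True, v: False}
  {m: True, r: False, v: False}
  {v: True, m: True, r: True}


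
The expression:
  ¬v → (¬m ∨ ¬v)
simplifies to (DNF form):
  True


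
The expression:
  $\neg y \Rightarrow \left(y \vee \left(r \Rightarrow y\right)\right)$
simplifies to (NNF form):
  $y \vee \neg r$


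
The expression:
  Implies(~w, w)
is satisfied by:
  {w: True}


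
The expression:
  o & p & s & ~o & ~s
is never true.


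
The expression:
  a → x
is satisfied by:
  {x: True, a: False}
  {a: False, x: False}
  {a: True, x: True}


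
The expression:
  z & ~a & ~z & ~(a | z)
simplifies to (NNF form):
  False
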